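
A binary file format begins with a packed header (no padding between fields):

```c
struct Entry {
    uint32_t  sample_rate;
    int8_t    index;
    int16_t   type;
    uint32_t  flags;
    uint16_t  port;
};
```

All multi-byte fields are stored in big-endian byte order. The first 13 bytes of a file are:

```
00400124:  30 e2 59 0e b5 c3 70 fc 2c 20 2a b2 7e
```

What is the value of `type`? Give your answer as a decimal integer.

`type` follows `sample_rate` (4 B), `index` (1 B), so it starts at offset 4 + 1 = 5 and occupies 2 bytes.
Bytes at offsets 5..6: C3 70.
Big-endian stores the most-significant byte at the lowest address.
The bytes are already most-significant first: 0xC370.
Top bit is set, so as a signed 16-bit value this is 0xC370 − 2^16 = -15504.

-15504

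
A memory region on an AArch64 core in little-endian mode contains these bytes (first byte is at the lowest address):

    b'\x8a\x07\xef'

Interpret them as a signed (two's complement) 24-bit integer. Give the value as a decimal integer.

Little-endian stores the least-significant byte at the lowest address.
Reassemble most-significant byte first: EF 07 8A → 0xEF078A.
Top bit is set, so as a signed 24-bit value this is 0xEF078A − 2^24 = -1112182.

-1112182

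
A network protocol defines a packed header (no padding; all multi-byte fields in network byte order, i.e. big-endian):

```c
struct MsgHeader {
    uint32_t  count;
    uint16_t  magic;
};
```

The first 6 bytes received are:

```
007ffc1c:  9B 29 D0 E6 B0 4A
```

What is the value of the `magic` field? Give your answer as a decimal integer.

45130

`magic` follows `count` (4 bytes), so it starts at byte offset 4 and occupies 2 bytes.
Bytes at offsets 4..5: B0 4A.
Big-endian: lowest address holds the most-significant byte.
The bytes are already most-significant first: 0xB04A.
0xB04A = 45130.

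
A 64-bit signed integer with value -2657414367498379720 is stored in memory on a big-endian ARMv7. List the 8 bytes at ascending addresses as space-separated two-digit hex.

Two's complement of -2657414367498379720 in 64 bits: 2657414367498379720 = 0x24E10849A3C2A1C8; invert → 0xDB1EF7B65C3D5E37; add 1 → 0xDB1EF7B65C3D5E38.
Split into bytes (most-significant first): DB 1E F7 B6 5C 3D 5E 38.
In big-endian order the high byte comes first in memory.
So the memory order matches the most-significant-first order: DB 1E F7 B6 5C 3D 5E 38.

DB 1E F7 B6 5C 3D 5E 38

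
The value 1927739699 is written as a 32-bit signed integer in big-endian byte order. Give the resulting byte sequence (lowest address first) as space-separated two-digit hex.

72 E6 F9 33

1927739699 in hexadecimal, padded to 32 bits, is 0x72E6F933.
Split into bytes (most-significant first): 72 E6 F9 33.
Big-endian: lowest address holds the most-significant byte.
So the memory order matches the most-significant-first order: 72 E6 F9 33.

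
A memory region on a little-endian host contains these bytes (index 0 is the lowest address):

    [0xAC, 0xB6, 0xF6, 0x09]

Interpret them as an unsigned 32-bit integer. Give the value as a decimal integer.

In little-endian order the low byte comes first in memory.
Reassemble most-significant byte first: 09 F6 B6 AC → 0x09F6B6AC.
0x09F6B6AC = 167163564.

167163564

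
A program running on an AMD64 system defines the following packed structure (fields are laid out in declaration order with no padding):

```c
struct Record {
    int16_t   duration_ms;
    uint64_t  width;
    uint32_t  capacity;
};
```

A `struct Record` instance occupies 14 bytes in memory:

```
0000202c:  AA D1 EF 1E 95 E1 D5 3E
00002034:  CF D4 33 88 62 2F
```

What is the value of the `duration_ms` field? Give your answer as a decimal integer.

-11862

`duration_ms` is the first field, at byte offset 0, occupying 2 bytes.
Bytes at offsets 0..1: AA D1.
Little-endian stores the least-significant byte at the lowest address.
Reassemble most-significant byte first: D1 AA → 0xD1AA.
Top bit is set, so as a signed 16-bit value this is 0xD1AA − 2^16 = -11862.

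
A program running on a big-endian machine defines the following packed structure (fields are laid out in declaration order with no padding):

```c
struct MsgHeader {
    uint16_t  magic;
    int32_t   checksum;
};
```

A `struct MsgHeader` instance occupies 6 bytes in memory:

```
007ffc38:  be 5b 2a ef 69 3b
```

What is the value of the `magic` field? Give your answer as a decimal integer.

48731

`magic` is the first field, at byte offset 0, occupying 2 bytes.
Bytes at offsets 0..1: BE 5B.
Big-endian stores the most-significant byte at the lowest address.
The bytes are already most-significant first: 0xBE5B.
0xBE5B = 48731.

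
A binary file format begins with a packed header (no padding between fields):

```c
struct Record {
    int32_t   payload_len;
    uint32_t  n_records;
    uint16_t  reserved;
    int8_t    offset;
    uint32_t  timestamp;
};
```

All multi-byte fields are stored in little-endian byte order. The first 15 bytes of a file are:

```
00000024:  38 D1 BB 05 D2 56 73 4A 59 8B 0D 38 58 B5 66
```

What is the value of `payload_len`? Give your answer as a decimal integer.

`payload_len` is the first field, at byte offset 0, occupying 4 bytes.
Bytes at offsets 0..3: 38 D1 BB 05.
Little-endian: lowest address holds the least-significant byte.
Reassemble most-significant byte first: 05 BB D1 38 → 0x05BBD138.
0x05BBD138 = 96194872.

96194872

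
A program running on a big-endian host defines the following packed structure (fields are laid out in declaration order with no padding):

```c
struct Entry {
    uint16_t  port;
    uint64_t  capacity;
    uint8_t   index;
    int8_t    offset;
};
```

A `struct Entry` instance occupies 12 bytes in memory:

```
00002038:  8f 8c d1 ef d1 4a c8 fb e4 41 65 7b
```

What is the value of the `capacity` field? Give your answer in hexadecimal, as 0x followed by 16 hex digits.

`capacity` follows `port` (2 bytes), so it starts at byte offset 2 and occupies 8 bytes.
Bytes at offsets 2..9: D1 EF D1 4A C8 FB E4 41.
Big-endian stores the most-significant byte at the lowest address.
The bytes are already most-significant first: 0xD1EFD14AC8FBE441.

0xD1EFD14AC8FBE441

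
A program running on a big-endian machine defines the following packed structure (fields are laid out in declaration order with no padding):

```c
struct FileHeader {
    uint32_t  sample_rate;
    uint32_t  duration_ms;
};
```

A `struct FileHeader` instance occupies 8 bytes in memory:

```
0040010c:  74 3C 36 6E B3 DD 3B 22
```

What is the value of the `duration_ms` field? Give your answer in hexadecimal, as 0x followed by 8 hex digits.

0xB3DD3B22

`duration_ms` follows `sample_rate` (4 bytes), so it starts at byte offset 4 and occupies 4 bytes.
Bytes at offsets 4..7: B3 DD 3B 22.
In big-endian order the high byte comes first in memory.
The bytes are already most-significant first: 0xB3DD3B22.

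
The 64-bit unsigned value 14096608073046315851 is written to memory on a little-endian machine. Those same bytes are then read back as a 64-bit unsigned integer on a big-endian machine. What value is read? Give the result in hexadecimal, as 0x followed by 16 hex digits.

0x4B53D4FB5A36A1C3

14096608073046315851 in 64-bit hexadecimal is 0xC3A1365AFBD4534B.
Stored little-endian, the bytes at ascending addresses are 4B 53 D4 FB 5A 36 A1 C3.
Read back as big-endian, the last byte is least significant, giving 0x4B53D4FB5A36A1C3.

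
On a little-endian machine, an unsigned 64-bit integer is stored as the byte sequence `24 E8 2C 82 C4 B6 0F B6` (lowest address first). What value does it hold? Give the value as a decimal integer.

13118905194667370532

Little-endian: lowest address holds the least-significant byte.
Reassemble most-significant byte first: B6 0F B6 C4 82 2C E8 24 → 0xB60FB6C4822CE824.
0xB60FB6C4822CE824 = 13118905194667370532.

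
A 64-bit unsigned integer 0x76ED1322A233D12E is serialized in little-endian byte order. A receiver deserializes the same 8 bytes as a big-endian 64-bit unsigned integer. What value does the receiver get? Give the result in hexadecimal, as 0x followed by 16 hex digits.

Stored little-endian, the bytes at ascending addresses are 2E D1 33 A2 22 13 ED 76.
Read back as big-endian, the last byte is least significant, giving 0x2ED133A22213ED76.

0x2ED133A22213ED76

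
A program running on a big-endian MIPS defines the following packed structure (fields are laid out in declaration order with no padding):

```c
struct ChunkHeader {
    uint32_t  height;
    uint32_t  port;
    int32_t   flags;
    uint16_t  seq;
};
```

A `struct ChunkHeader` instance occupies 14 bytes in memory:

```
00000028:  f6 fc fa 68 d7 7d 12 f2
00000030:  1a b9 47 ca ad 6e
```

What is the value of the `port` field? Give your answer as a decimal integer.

3615298290

`port` follows `height` (4 bytes), so it starts at byte offset 4 and occupies 4 bytes.
Bytes at offsets 4..7: D7 7D 12 F2.
Big-endian stores the most-significant byte at the lowest address.
The bytes are already most-significant first: 0xD77D12F2.
0xD77D12F2 = 3615298290.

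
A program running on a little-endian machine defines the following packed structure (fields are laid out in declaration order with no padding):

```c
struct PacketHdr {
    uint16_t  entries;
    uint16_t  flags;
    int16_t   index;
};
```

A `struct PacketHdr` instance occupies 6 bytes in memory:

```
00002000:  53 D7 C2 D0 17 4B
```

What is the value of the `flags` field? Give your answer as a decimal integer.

`flags` follows `entries` (2 bytes), so it starts at byte offset 2 and occupies 2 bytes.
Bytes at offsets 2..3: C2 D0.
In little-endian order the low byte comes first in memory.
Reassemble most-significant byte first: D0 C2 → 0xD0C2.
0xD0C2 = 53442.

53442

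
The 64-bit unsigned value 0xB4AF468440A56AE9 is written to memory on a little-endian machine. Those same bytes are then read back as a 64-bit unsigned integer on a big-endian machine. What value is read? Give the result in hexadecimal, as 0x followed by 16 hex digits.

0xE96AA5408446AFB4

Stored little-endian, the bytes at ascending addresses are E9 6A A5 40 84 46 AF B4.
Read back as big-endian, the last byte is least significant, giving 0xE96AA5408446AFB4.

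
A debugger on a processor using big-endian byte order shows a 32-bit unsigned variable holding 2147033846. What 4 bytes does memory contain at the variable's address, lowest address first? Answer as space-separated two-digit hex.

7F F9 22 F6

2147033846 in hexadecimal, padded to 32 bits, is 0x7FF922F6.
Split into bytes (most-significant first): 7F F9 22 F6.
Big-endian stores the most-significant byte at the lowest address.
So the memory order matches the most-significant-first order: 7F F9 22 F6.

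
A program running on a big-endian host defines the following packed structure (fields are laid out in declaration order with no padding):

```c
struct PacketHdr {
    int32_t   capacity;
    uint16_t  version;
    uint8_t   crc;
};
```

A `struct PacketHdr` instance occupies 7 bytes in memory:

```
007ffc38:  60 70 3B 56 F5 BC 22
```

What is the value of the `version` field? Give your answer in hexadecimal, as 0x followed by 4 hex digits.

`version` follows `capacity` (4 bytes), so it starts at byte offset 4 and occupies 2 bytes.
Bytes at offsets 4..5: F5 BC.
In big-endian order the high byte comes first in memory.
The bytes are already most-significant first: 0xF5BC.

0xF5BC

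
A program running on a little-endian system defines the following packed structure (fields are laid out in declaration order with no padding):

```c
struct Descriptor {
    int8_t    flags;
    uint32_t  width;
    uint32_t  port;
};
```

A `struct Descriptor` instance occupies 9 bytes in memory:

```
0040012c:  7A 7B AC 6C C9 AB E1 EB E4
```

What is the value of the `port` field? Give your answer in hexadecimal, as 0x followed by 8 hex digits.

0xE4EBE1AB

`port` follows `flags` (1 B), `width` (4 B), so it starts at offset 1 + 4 = 5 and occupies 4 bytes.
Bytes at offsets 5..8: AB E1 EB E4.
In little-endian order the low byte comes first in memory.
Reassemble most-significant byte first: E4 EB E1 AB → 0xE4EBE1AB.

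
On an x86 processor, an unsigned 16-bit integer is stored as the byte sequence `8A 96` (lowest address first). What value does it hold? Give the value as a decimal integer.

Little-endian stores the least-significant byte at the lowest address.
Reassemble most-significant byte first: 96 8A → 0x968A.
0x968A = 38538.

38538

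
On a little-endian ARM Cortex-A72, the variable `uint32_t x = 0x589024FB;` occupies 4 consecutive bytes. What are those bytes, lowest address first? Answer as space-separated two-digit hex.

Split into bytes (most-significant first): 58 90 24 FB.
Little-endian stores the least-significant byte at the lowest address.
So at ascending addresses the bytes are FB 24 90 58.

FB 24 90 58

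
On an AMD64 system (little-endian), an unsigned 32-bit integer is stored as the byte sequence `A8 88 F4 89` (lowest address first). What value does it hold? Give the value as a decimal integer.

Little-endian: lowest address holds the least-significant byte.
Reassemble most-significant byte first: 89 F4 88 A8 → 0x89F488A8.
0x89F488A8 = 2314504360.

2314504360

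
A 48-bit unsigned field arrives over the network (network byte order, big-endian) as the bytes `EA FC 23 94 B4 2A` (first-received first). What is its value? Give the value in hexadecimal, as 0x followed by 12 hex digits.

Big-endian stores the most-significant byte at the lowest address.
The bytes are already most-significant first: 0xEAFC2394B42A.

0xEAFC2394B42A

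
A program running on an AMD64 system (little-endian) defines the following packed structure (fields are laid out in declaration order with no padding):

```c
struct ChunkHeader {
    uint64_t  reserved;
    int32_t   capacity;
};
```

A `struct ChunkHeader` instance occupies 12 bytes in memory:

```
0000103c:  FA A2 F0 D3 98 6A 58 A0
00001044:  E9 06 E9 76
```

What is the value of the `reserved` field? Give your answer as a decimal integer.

11554102048642343674

`reserved` is the first field, at byte offset 0, occupying 8 bytes.
Bytes at offsets 0..7: FA A2 F0 D3 98 6A 58 A0.
Little-endian stores the least-significant byte at the lowest address.
Reassemble most-significant byte first: A0 58 6A 98 D3 F0 A2 FA → 0xA0586A98D3F0A2FA.
0xA0586A98D3F0A2FA = 11554102048642343674.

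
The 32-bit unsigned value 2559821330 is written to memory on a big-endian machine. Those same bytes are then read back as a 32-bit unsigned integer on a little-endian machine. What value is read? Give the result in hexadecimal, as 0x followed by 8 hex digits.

0x12C69398

2559821330 in 32-bit hexadecimal is 0x9893C612.
Stored big-endian, the bytes at ascending addresses are 98 93 C6 12.
Read back as little-endian, the first byte is least significant, giving 0x12C69398.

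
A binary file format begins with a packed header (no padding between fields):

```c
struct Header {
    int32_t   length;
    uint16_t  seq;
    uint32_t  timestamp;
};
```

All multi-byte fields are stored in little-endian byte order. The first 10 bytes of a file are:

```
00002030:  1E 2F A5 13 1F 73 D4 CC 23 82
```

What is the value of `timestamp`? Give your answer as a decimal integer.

2183384276

`timestamp` follows `length` (4 B), `seq` (2 B), so it starts at offset 4 + 2 = 6 and occupies 4 bytes.
Bytes at offsets 6..9: D4 CC 23 82.
Little-endian: lowest address holds the least-significant byte.
Reassemble most-significant byte first: 82 23 CC D4 → 0x8223CCD4.
0x8223CCD4 = 2183384276.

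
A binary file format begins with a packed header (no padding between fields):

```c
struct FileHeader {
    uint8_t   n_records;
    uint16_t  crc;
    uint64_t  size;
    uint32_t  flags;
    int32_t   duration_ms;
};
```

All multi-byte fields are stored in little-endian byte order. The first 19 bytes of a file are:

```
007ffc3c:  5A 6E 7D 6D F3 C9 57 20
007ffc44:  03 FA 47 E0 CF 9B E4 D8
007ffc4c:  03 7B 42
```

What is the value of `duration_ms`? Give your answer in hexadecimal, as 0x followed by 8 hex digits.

`duration_ms` follows `n_records` (1 B), `crc` (2 B), `size` (8 B), `flags` (4 B), so it starts at offset 1 + 2 + 8 + 4 = 15 and occupies 4 bytes.
Bytes at offsets 15..18: D8 03 7B 42.
In little-endian order the low byte comes first in memory.
Reassemble most-significant byte first: 42 7B 03 D8 → 0x427B03D8.

0x427B03D8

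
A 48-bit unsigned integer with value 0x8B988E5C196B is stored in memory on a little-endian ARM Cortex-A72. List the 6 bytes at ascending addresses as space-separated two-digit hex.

6B 19 5C 8E 98 8B

Split into bytes (most-significant first): 8B 98 8E 5C 19 6B.
Little-endian stores the least-significant byte at the lowest address.
So at ascending addresses the bytes are 6B 19 5C 8E 98 8B.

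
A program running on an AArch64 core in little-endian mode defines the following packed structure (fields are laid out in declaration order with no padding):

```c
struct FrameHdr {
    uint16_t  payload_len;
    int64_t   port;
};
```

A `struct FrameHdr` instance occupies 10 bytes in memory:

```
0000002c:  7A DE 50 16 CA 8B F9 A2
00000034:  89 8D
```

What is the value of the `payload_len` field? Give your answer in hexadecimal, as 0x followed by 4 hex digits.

0xDE7A

`payload_len` is the first field, at byte offset 0, occupying 2 bytes.
Bytes at offsets 0..1: 7A DE.
Little-endian stores the least-significant byte at the lowest address.
Reassemble most-significant byte first: DE 7A → 0xDE7A.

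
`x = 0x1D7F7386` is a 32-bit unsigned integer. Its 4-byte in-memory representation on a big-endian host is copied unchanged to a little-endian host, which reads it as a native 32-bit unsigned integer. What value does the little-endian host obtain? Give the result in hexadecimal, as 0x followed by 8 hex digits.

Stored big-endian, the bytes at ascending addresses are 1D 7F 73 86.
Read back as little-endian, the first byte is least significant, giving 0x86737F1D.

0x86737F1D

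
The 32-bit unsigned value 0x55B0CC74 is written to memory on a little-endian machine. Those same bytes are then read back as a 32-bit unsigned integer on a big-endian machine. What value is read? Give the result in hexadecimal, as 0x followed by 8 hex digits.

0x74CCB055

Stored little-endian, the bytes at ascending addresses are 74 CC B0 55.
Read back as big-endian, the last byte is least significant, giving 0x74CCB055.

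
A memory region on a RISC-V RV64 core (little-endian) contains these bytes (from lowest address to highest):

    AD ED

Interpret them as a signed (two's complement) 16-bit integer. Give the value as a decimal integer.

-4691

Little-endian: lowest address holds the least-significant byte.
Reassemble most-significant byte first: ED AD → 0xEDAD.
Top bit is set, so as a signed 16-bit value this is 0xEDAD − 2^16 = -4691.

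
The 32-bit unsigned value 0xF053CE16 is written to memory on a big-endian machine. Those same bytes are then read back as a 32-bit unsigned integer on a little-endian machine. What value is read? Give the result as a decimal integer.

382620656

Stored big-endian, the bytes at ascending addresses are F0 53 CE 16.
Read back as little-endian, the first byte is least significant, giving 0x16CE53F0.
0x16CE53F0 = 382620656.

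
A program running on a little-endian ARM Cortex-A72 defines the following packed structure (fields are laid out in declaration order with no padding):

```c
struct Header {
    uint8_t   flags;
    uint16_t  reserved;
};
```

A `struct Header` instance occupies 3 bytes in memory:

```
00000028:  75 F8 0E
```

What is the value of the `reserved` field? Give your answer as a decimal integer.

`reserved` follows `flags` (1 byte), so it starts at byte offset 1 and occupies 2 bytes.
Bytes at offsets 1..2: F8 0E.
Little-endian stores the least-significant byte at the lowest address.
Reassemble most-significant byte first: 0E F8 → 0x0EF8.
0x0EF8 = 3832.

3832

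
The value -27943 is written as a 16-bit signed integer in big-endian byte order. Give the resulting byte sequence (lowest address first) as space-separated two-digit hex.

Two's complement of -27943 in 16 bits: 27943 = 0x6D27; invert → 0x92D8; add 1 → 0x92D9.
Split into bytes (most-significant first): 92 D9.
Big-endian: lowest address holds the most-significant byte.
So the memory order matches the most-significant-first order: 92 D9.

92 D9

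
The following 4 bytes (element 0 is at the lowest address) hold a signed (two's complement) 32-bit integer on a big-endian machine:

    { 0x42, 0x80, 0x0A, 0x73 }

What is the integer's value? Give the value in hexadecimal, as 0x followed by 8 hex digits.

In big-endian order the high byte comes first in memory.
The bytes are already most-significant first: 0x42800A73.

0x42800A73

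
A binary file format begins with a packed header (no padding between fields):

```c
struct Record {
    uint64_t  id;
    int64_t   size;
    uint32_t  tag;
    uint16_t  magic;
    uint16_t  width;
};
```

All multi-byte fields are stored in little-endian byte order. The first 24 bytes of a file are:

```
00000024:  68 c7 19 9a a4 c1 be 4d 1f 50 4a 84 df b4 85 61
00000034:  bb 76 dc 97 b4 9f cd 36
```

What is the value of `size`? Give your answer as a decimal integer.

7027221665671696415

`size` follows `id` (8 bytes), so it starts at byte offset 8 and occupies 8 bytes.
Bytes at offsets 8..15: 1F 50 4A 84 DF B4 85 61.
In little-endian order the low byte comes first in memory.
Reassemble most-significant byte first: 61 85 B4 DF 84 4A 50 1F → 0x6185B4DF844A501F.
0x6185B4DF844A501F = 7027221665671696415.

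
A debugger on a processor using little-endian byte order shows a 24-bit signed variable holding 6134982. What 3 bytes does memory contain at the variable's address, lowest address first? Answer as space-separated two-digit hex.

6134982 in hexadecimal, padded to 24 bits, is 0x5D9CC6.
Split into bytes (most-significant first): 5D 9C C6.
In little-endian order the low byte comes first in memory.
So at ascending addresses the bytes are C6 9C 5D.

C6 9C 5D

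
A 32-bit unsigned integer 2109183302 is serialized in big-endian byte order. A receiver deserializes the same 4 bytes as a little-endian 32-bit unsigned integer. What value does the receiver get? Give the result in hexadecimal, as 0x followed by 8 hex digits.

0x4695B77D

2109183302 in 32-bit hexadecimal is 0x7DB79546.
Stored big-endian, the bytes at ascending addresses are 7D B7 95 46.
Read back as little-endian, the first byte is least significant, giving 0x4695B77D.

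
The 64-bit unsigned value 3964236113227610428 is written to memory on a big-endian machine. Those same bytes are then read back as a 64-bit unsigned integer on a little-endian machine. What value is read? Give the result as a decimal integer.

4393741745876828983

3964236113227610428 in 64-bit hexadecimal is 0x3703CBBDD6B4F93C.
Stored big-endian, the bytes at ascending addresses are 37 03 CB BD D6 B4 F9 3C.
Read back as little-endian, the first byte is least significant, giving 0x3CF9B4D6BDCB0337.
0x3CF9B4D6BDCB0337 = 4393741745876828983.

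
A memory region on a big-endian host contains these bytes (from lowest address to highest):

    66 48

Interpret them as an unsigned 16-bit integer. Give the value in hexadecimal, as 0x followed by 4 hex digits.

0x6648

Big-endian: lowest address holds the most-significant byte.
The bytes are already most-significant first: 0x6648.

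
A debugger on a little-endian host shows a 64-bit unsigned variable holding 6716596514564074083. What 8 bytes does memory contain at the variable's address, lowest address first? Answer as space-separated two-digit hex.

6716596514564074083 in hexadecimal, padded to 64 bits, is 0x5D3624F1A637EA63.
Split into bytes (most-significant first): 5D 36 24 F1 A6 37 EA 63.
Little-endian stores the least-significant byte at the lowest address.
So at ascending addresses the bytes are 63 EA 37 A6 F1 24 36 5D.

63 EA 37 A6 F1 24 36 5D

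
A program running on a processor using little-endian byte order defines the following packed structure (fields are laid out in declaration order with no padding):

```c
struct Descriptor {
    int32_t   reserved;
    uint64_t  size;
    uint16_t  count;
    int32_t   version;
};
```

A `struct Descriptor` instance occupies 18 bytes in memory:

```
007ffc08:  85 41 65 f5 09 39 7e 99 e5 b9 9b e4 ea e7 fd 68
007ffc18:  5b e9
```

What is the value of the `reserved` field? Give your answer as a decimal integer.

-177913467

`reserved` is the first field, at byte offset 0, occupying 4 bytes.
Bytes at offsets 0..3: 85 41 65 F5.
In little-endian order the low byte comes first in memory.
Reassemble most-significant byte first: F5 65 41 85 → 0xF5654185.
Top bit is set, so as a signed 32-bit value this is 0xF5654185 − 2^32 = -177913467.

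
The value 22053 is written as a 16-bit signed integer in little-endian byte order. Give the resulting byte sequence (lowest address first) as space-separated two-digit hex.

25 56

22053 in hexadecimal, padded to 16 bits, is 0x5625.
Split into bytes (most-significant first): 56 25.
In little-endian order the low byte comes first in memory.
So at ascending addresses the bytes are 25 56.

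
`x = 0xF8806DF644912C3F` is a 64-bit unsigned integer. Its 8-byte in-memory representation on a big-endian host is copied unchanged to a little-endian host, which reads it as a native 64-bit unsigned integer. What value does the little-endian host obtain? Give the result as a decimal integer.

4552173048742904056

Stored big-endian, the bytes at ascending addresses are F8 80 6D F6 44 91 2C 3F.
Read back as little-endian, the first byte is least significant, giving 0x3F2C9144F66D80F8.
0x3F2C9144F66D80F8 = 4552173048742904056.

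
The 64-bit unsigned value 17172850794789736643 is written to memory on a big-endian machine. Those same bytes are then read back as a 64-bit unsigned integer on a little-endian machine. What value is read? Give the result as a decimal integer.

17172850794789736643 in 64-bit hexadecimal is 0xEE5238CFEC3A10C3.
Stored big-endian, the bytes at ascending addresses are EE 52 38 CF EC 3A 10 C3.
Read back as little-endian, the first byte is least significant, giving 0xC3103AECCF3852EE.
0xC3103AECCF3852EE = 14055799225786585838.

14055799225786585838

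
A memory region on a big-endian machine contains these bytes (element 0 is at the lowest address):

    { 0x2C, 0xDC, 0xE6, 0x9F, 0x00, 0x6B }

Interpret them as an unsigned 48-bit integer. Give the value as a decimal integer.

49327273607275

Big-endian: lowest address holds the most-significant byte.
The bytes are already most-significant first: 0x2CDCE69F006B.
0x2CDCE69F006B = 49327273607275.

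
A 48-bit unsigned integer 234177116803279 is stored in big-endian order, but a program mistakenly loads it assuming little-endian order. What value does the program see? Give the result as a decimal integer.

228221083450324

234177116803279 in 48-bit hexadecimal is 0xD4FB9BDC90CF.
Stored big-endian, the bytes at ascending addresses are D4 FB 9B DC 90 CF.
Read back as little-endian, the first byte is least significant, giving 0xCF90DC9BFBD4.
0xCF90DC9BFBD4 = 228221083450324.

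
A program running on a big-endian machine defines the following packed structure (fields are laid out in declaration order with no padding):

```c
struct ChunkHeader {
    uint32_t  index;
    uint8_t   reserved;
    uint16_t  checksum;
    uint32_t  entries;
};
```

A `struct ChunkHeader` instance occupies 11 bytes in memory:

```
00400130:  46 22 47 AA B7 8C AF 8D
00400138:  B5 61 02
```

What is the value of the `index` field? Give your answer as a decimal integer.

1176651690

`index` is the first field, at byte offset 0, occupying 4 bytes.
Bytes at offsets 0..3: 46 22 47 AA.
In big-endian order the high byte comes first in memory.
The bytes are already most-significant first: 0x462247AA.
0x462247AA = 1176651690.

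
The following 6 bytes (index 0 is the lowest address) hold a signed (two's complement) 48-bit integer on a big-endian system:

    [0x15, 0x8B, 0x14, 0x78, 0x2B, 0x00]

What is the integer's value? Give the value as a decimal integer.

Big-endian: lowest address holds the most-significant byte.
The bytes are already most-significant first: 0x158B14782B00.
0x158B14782B00 = 23687088057088.

23687088057088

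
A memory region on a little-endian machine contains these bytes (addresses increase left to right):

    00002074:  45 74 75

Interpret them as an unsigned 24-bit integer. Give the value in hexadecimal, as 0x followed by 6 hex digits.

Little-endian stores the least-significant byte at the lowest address.
Reassemble most-significant byte first: 75 74 45 → 0x757445.

0x757445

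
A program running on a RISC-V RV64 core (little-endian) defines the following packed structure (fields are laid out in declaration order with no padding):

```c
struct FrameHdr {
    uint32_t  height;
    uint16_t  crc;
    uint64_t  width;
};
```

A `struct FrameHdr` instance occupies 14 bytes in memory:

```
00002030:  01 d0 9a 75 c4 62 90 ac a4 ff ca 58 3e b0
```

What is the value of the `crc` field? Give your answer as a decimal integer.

25284

`crc` follows `height` (4 bytes), so it starts at byte offset 4 and occupies 2 bytes.
Bytes at offsets 4..5: C4 62.
Little-endian stores the least-significant byte at the lowest address.
Reassemble most-significant byte first: 62 C4 → 0x62C4.
0x62C4 = 25284.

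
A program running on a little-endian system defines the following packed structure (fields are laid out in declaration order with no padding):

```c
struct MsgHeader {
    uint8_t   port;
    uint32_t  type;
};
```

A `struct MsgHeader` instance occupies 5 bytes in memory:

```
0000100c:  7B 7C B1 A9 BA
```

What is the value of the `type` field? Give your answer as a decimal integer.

`type` follows `port` (1 byte), so it starts at byte offset 1 and occupies 4 bytes.
Bytes at offsets 1..4: 7C B1 A9 BA.
Little-endian: lowest address holds the least-significant byte.
Reassemble most-significant byte first: BA A9 B1 7C → 0xBAA9B17C.
0xBAA9B17C = 3131683196.

3131683196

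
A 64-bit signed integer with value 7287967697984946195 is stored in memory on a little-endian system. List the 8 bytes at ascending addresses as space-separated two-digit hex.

13 00 EA 0C 02 10 24 65

7287967697984946195 in hexadecimal, padded to 64 bits, is 0x652410020CEA0013.
Split into bytes (most-significant first): 65 24 10 02 0C EA 00 13.
In little-endian order the low byte comes first in memory.
So at ascending addresses the bytes are 13 00 EA 0C 02 10 24 65.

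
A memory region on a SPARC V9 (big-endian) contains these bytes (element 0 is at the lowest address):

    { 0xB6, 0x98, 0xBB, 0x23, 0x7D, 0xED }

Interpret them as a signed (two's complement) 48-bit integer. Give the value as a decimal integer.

In big-endian order the high byte comes first in memory.
The bytes are already most-significant first: 0xB698BB237DED.
Top bit is set, so as a signed 48-bit value this is 0xB698BB237DED − 2^48 = -80707885761043.

-80707885761043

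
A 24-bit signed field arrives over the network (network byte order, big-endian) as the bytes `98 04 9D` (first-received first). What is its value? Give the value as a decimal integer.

In big-endian order the high byte comes first in memory.
The bytes are already most-significant first: 0x98049D.
Top bit is set, so as a signed 24-bit value this is 0x98049D − 2^24 = -6814563.

-6814563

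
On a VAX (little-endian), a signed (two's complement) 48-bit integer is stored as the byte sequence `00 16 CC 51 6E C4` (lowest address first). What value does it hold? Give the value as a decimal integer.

In little-endian order the low byte comes first in memory.
Reassemble most-significant byte first: C4 6E 51 CC 16 00 → 0xC46E51CC1600.
Top bit is set, so as a signed 48-bit value this is 0xC46E51CC1600 − 2^48 = -65496878934528.

-65496878934528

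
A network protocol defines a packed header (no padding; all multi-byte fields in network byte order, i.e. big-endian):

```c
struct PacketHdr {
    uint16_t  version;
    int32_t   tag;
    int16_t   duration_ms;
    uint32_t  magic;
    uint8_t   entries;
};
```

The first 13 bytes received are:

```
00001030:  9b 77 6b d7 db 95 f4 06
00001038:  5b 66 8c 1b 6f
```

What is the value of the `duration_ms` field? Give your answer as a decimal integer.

`duration_ms` follows `version` (2 B), `tag` (4 B), so it starts at offset 2 + 4 = 6 and occupies 2 bytes.
Bytes at offsets 6..7: F4 06.
Big-endian: lowest address holds the most-significant byte.
The bytes are already most-significant first: 0xF406.
Top bit is set, so as a signed 16-bit value this is 0xF406 − 2^16 = -3066.

-3066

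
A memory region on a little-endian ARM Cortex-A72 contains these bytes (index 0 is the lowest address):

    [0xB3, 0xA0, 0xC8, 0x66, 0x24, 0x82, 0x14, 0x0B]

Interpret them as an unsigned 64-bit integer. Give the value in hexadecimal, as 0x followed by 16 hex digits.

0x0B14822466C8A0B3

Little-endian stores the least-significant byte at the lowest address.
Reassemble most-significant byte first: 0B 14 82 24 66 C8 A0 B3 → 0x0B14822466C8A0B3.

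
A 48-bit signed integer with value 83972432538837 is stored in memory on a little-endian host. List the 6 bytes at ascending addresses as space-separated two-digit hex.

83972432538837 in hexadecimal, padded to 48 bits, is 0x4C5F5B032CD5.
Split into bytes (most-significant first): 4C 5F 5B 03 2C D5.
Little-endian: lowest address holds the least-significant byte.
So at ascending addresses the bytes are D5 2C 03 5B 5F 4C.

D5 2C 03 5B 5F 4C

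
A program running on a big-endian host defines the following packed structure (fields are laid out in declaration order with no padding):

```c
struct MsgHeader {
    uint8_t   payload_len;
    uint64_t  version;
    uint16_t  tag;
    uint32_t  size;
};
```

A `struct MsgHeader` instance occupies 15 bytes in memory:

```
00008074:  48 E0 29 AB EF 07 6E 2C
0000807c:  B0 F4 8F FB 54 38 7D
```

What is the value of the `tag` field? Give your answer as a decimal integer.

62607

`tag` follows `payload_len` (1 B), `version` (8 B), so it starts at offset 1 + 8 = 9 and occupies 2 bytes.
Bytes at offsets 9..10: F4 8F.
Big-endian: lowest address holds the most-significant byte.
The bytes are already most-significant first: 0xF48F.
0xF48F = 62607.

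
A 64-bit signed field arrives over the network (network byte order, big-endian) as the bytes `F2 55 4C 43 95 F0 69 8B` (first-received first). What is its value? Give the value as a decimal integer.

Big-endian stores the most-significant byte at the lowest address.
The bytes are already most-significant first: 0xF2554C4395F0698B.
Top bit is set, so as a signed 64-bit value this is 0xF2554C4395F0698B − 2^64 = -984797090348504693.

-984797090348504693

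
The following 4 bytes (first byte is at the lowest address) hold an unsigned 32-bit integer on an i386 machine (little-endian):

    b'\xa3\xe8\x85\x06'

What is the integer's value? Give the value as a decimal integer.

109439139

Little-endian stores the least-significant byte at the lowest address.
Reassemble most-significant byte first: 06 85 E8 A3 → 0x0685E8A3.
0x0685E8A3 = 109439139.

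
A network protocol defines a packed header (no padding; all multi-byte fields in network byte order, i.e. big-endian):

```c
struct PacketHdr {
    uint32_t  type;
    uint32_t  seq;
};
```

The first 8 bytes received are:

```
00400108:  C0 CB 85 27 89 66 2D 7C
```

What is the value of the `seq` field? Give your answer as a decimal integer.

2305174908

`seq` follows `type` (4 bytes), so it starts at byte offset 4 and occupies 4 bytes.
Bytes at offsets 4..7: 89 66 2D 7C.
Big-endian: lowest address holds the most-significant byte.
The bytes are already most-significant first: 0x89662D7C.
0x89662D7C = 2305174908.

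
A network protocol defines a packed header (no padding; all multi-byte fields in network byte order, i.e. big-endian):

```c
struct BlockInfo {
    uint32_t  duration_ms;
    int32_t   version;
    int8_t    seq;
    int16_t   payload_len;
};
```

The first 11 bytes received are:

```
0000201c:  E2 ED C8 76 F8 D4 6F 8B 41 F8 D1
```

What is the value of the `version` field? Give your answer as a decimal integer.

-120295541

`version` follows `duration_ms` (4 bytes), so it starts at byte offset 4 and occupies 4 bytes.
Bytes at offsets 4..7: F8 D4 6F 8B.
Big-endian: lowest address holds the most-significant byte.
The bytes are already most-significant first: 0xF8D46F8B.
Top bit is set, so as a signed 32-bit value this is 0xF8D46F8B − 2^32 = -120295541.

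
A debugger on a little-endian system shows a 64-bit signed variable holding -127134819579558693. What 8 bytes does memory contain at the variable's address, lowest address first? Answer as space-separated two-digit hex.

Two's complement of -127134819579558693 in 64 bits: 127134819579558693 = 0x01C3AC71DF9F7B25; invert → 0xFE3C538E206084DA; add 1 → 0xFE3C538E206084DB.
Split into bytes (most-significant first): FE 3C 53 8E 20 60 84 DB.
Little-endian stores the least-significant byte at the lowest address.
So at ascending addresses the bytes are DB 84 60 20 8E 53 3C FE.

DB 84 60 20 8E 53 3C FE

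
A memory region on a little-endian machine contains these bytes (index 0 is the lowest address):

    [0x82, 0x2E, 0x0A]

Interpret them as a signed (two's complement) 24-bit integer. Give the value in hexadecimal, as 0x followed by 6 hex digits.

Little-endian: lowest address holds the least-significant byte.
Reassemble most-significant byte first: 0A 2E 82 → 0x0A2E82.

0x0A2E82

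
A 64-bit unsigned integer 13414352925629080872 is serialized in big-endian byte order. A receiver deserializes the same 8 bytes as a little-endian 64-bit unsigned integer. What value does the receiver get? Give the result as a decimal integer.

13414352925629080872 in 64-bit hexadecimal is 0xBA295AE9DFD7E528.
Stored big-endian, the bytes at ascending addresses are BA 29 5A E9 DF D7 E5 28.
Read back as little-endian, the first byte is least significant, giving 0x28E5D7DFE95A29BA.
0x28E5D7DFE95A29BA = 2946998887876536762.

2946998887876536762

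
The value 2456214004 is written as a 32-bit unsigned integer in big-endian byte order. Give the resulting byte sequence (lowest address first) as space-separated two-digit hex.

2456214004 in hexadecimal, padded to 32 bits, is 0x9266D9F4.
Split into bytes (most-significant first): 92 66 D9 F4.
Big-endian stores the most-significant byte at the lowest address.
So the memory order matches the most-significant-first order: 92 66 D9 F4.

92 66 D9 F4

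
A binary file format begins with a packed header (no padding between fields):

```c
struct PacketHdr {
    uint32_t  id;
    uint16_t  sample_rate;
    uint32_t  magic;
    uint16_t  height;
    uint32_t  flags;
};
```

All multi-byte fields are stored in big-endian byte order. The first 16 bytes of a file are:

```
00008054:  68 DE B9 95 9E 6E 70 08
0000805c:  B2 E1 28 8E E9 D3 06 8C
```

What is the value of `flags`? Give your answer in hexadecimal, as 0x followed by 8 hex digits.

0xE9D3068C

`flags` follows `id` (4 B), `sample_rate` (2 B), `magic` (4 B), `height` (2 B), so it starts at offset 4 + 2 + 4 + 2 = 12 and occupies 4 bytes.
Bytes at offsets 12..15: E9 D3 06 8C.
Big-endian: lowest address holds the most-significant byte.
The bytes are already most-significant first: 0xE9D3068C.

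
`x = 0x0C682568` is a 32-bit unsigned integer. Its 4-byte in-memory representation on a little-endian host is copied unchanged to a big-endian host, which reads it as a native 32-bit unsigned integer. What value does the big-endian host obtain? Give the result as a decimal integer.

Stored little-endian, the bytes at ascending addresses are 68 25 68 0C.
Read back as big-endian, the last byte is least significant, giving 0x6825680C.
0x6825680C = 1747281932.

1747281932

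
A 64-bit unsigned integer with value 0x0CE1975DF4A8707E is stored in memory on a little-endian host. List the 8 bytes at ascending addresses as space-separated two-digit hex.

Split into bytes (most-significant first): 0C E1 97 5D F4 A8 70 7E.
In little-endian order the low byte comes first in memory.
So at ascending addresses the bytes are 7E 70 A8 F4 5D 97 E1 0C.

7E 70 A8 F4 5D 97 E1 0C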